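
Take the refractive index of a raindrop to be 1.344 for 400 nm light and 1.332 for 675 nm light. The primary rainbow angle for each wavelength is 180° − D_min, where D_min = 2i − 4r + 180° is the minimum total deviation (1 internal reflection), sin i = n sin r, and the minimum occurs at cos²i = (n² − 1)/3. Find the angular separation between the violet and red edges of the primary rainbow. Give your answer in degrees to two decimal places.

At 400 nm (n = 1.344): cos²i = 0.26878 → i = 58.772°, r = 39.512°, D_min = 139.495°, rainbow angle = 40.505°.
At 675 nm (n = 1.332): cos²i = 0.25807 → i = 59.469°, r = 40.290°, D_min = 137.776°, rainbow angle = 42.224°.
Angular width = |40.505° − 42.224°| = 1.719°.

1.72°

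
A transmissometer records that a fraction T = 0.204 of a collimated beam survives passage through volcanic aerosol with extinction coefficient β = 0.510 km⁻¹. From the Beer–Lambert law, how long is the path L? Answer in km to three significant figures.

Beer–Lambert: T = exp(−βL) ⇒ L = −ln(T)/β = −ln(0.204)/0.510 = 1.5896/0.510 = 3.117 km.

3.12 km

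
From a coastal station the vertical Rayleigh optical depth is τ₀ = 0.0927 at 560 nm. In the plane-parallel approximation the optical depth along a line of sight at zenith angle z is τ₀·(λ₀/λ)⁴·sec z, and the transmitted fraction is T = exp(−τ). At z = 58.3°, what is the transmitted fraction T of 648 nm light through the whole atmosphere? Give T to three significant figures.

0.906

sec 58.3° = 1.9031.
τ = 0.0927 × (560/648)⁴ × 1.9031 = 0.0927 × 0.5578 × 1.9031 = 0.0984.
T = exp(−0.0984) = 0.9063.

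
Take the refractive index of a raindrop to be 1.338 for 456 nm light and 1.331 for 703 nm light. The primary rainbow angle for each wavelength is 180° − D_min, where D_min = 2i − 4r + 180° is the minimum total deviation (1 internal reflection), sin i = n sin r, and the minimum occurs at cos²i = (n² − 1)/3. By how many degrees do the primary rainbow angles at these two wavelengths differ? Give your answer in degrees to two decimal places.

At 456 nm (n = 1.338): cos²i = 0.26341 → i = 59.120°, r = 39.899°, D_min = 138.643°, rainbow angle = 41.357°.
At 703 nm (n = 1.331): cos²i = 0.25719 → i = 59.527°, r = 40.356°, D_min = 137.630°, rainbow angle = 42.370°.
Angular width = |41.357° − 42.370°| = 1.013°.

1.01°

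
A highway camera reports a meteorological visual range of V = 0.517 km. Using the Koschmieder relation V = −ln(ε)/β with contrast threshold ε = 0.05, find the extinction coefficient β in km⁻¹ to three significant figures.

5.79 km⁻¹

β = −ln(0.05) / V = 2.996 / 0.517 = 5.7945 km⁻¹.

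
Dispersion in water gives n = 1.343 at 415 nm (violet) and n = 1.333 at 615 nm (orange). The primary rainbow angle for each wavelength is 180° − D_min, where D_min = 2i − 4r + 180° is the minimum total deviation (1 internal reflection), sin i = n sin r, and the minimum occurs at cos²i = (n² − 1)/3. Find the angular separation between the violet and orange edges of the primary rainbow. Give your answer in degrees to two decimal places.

1.43°

At 415 nm (n = 1.343): cos²i = 0.26788 → i = 58.830°, r = 39.577°, D_min = 139.354°, rainbow angle = 40.646°.
At 615 nm (n = 1.333): cos²i = 0.25896 → i = 59.410°, r = 40.225°, D_min = 137.922°, rainbow angle = 42.078°.
Angular width = |40.646° − 42.078°| = 1.432°.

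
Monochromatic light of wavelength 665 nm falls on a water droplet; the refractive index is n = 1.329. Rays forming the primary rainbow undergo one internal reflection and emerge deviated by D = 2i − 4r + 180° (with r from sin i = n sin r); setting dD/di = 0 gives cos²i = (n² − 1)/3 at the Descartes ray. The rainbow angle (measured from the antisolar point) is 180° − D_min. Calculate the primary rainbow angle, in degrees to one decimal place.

cos²i = (1.76624 − 1)/3 = 0.25541; i = arccos(0.50538) = 59.643°.
sin r = sin 59.643°/1.329 = 0.64928; r = 40.487°.
D_min = 2·59.643° − 4·40.487° + 180° = 137.337°.
Rainbow angle = 180° − D_min = 42.663°.

42.7°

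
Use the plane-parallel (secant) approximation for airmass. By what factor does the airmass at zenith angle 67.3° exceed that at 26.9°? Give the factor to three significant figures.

2.31

X(67.3°)/X(26.9°) = sec 67.3° / sec 26.9° = cos 26.9° / cos 67.3° = 0.8918/0.3859 = 2.3109.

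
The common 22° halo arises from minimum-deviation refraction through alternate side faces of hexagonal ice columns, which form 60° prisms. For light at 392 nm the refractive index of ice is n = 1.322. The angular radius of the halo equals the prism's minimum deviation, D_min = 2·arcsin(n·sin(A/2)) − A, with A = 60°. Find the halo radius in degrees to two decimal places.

n·sin(A/2) = 1.322 × sin 30° = 1.322 × 0.5000 = 0.6610.
D_min = 2·arcsin(0.6610) − 60° = 2 × 41.376° − 60° = 22.752°.

22.75°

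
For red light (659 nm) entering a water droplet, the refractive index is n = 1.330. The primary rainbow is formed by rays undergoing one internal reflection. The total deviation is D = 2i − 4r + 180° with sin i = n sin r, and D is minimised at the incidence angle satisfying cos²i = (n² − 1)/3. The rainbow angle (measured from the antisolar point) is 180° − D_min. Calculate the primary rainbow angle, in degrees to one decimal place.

cos²i = (1.76890 − 1)/3 = 0.25630; i = arccos(0.50626) = 59.585°.
sin r = sin 59.585°/1.330 = 0.64841; r = 40.422°.
D_min = 2·59.585° − 4·40.422° + 180° = 137.484°.
Rainbow angle = 180° − D_min = 42.516°.

42.5°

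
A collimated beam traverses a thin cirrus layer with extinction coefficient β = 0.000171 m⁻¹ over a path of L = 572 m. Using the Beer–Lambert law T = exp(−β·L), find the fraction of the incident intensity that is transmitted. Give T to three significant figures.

τ = β·L = 0.000171 × 572 = 0.0978.
T = exp(−0.0978) = 0.9068.

0.907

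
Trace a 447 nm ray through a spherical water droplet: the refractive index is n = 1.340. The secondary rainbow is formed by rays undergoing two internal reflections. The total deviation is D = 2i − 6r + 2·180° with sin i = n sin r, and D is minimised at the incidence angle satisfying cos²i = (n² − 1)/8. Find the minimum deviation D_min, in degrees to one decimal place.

cos²i = (1.79560 − 1)/8 = 0.09945; i = arccos(0.31536) = 71.618°.
sin r = sin 71.618°/1.340 = 0.70819; r = 45.088°.
D_min = 2·71.618° − 6·45.088° + 360° = 232.709°.

232.7°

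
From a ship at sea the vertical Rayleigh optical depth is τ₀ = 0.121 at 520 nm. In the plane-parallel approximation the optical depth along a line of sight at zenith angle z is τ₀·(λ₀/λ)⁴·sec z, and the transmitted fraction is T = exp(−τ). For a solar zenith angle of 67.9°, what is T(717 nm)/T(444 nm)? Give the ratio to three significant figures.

Airmass: sec 67.9° = 2.6580.
τ(717 nm) = 0.121 × (520/717)⁴ × 2.6580 = 0.121 × 0.2767 × 2.6580 = 0.0890.
τ(444 nm) = 0.121 × (520/444)⁴ × 2.6580 = 0.121 × 1.8814 × 2.6580 = 0.6051.
T(717)/T(444) = exp(τ_B − τ_A) = exp(0.5161) = 1.6755.

1.68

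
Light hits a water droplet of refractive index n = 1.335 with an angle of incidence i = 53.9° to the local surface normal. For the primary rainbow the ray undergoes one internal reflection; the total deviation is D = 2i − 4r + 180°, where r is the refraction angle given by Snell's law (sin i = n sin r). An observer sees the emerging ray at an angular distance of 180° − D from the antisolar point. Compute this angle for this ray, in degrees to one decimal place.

41.2°

sin r = sin 53.9° / 1.335 = 0.8080/1.335 = 0.6052; r = 37.25°.
D = 2·53.9° − 4·37.25° + 180° = 107.80° − 148.98° + 180° = 138.82°.
Angle from antisolar point = 180° − D = 41.18°.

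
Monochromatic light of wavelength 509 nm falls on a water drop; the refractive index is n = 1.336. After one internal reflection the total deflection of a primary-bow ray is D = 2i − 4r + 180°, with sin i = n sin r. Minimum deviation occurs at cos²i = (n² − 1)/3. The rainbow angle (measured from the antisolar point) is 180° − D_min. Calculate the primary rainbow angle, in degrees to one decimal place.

cos²i = (1.78490 − 1)/3 = 0.26163; i = arccos(0.51150) = 59.236°.
sin r = sin 59.236°/1.336 = 0.64318; r = 40.029°.
D_min = 2·59.236° − 4·40.029° + 180° = 138.356°.
Rainbow angle = 180° − D_min = 41.644°.

41.6°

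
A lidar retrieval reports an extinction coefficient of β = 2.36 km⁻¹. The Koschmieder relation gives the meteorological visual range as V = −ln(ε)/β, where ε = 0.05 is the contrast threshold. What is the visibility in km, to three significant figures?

1.27 km

V = −ln(0.05) / 2.36 = 2.996 / 2.36 = 1.2694 km.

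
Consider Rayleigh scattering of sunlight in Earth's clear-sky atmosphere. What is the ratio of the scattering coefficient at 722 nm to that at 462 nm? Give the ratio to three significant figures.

0.168

Rayleigh scattering ∝ λ⁻⁴, so the ratio of coefficients is the inverse fourth power of the wavelength ratio.
σ(722)/σ(462) = (462/722)⁴ = (0.6399)⁴ = 0.1677.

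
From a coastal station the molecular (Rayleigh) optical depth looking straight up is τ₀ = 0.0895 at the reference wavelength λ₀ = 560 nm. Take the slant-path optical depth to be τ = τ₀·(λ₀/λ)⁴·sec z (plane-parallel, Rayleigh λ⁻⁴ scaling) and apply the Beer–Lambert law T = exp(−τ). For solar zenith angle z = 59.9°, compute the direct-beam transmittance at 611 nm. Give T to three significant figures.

0.882

sec 59.9° = 1.9940.
τ = 0.0895 × (560/611)⁴ × 1.9940 = 0.0895 × 0.7056 × 1.9940 = 0.1259.
T = exp(−0.1259) = 0.8817.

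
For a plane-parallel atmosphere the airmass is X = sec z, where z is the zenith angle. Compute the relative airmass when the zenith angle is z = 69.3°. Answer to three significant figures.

2.83

X = sec z = 1/cos 69.3° = 1/0.3535 = 2.8291.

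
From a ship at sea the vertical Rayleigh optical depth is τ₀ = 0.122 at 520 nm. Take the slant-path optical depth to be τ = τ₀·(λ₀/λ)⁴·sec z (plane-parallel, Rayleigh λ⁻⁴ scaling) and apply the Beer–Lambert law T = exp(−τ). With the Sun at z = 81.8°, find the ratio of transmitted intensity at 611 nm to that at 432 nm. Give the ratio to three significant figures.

Airmass: sec 81.8° = 7.0112.
τ(611 nm) = 0.122 × (520/611)⁴ × 7.0112 = 0.122 × 0.5246 × 7.0112 = 0.4487.
τ(432 nm) = 0.122 × (520/432)⁴ × 7.0112 = 0.122 × 2.0993 × 7.0112 = 1.7957.
T(611)/T(432) = exp(τ_B − τ_A) = exp(1.3469) = 3.8456.

3.85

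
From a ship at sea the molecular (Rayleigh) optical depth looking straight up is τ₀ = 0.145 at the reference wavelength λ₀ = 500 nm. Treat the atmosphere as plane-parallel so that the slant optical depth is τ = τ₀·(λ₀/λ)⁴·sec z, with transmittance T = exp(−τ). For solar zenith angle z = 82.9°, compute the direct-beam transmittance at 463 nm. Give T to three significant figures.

sec 82.9° = 8.0905.
τ = 0.145 × (500/463)⁴ × 8.0905 = 0.145 × 1.3601 × 8.0905 = 1.5955.
T = exp(−1.5955) = 0.2028.

0.203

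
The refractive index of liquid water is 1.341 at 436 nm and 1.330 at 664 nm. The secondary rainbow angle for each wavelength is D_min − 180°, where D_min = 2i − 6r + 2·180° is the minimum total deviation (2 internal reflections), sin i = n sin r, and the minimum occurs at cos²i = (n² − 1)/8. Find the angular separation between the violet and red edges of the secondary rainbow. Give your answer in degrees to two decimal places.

At 436 nm (n = 1.341): cos²i = 0.09979 → i = 71.586°, r = 45.034°, D_min = 232.966°, rainbow angle = 52.966°.
At 664 nm (n = 1.330): cos²i = 0.09611 → i = 71.940°, r = 45.630°, D_min = 230.101°, rainbow angle = 50.101°.
Angular width = |52.966° − 50.101°| = 2.865°.

2.86°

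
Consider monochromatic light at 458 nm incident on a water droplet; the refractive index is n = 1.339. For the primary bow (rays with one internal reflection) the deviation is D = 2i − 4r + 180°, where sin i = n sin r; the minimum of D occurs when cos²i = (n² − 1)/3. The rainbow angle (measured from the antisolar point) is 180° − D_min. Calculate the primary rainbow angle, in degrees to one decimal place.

41.2°

cos²i = (1.79292 − 1)/3 = 0.26431; i = arccos(0.51411) = 59.062°.
sin r = sin 59.062°/1.339 = 0.64057; r = 39.834°.
D_min = 2·59.062° − 4·39.834° + 180° = 138.786°.
Rainbow angle = 180° − D_min = 41.214°.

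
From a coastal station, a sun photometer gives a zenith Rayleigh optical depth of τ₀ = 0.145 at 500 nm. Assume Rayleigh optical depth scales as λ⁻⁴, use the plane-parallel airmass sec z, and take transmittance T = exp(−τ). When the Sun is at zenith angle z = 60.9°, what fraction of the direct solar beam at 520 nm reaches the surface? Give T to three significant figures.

sec 60.9° = 2.0562.
τ = 0.145 × (500/520)⁴ × 2.0562 = 0.145 × 0.8548 × 2.0562 = 0.2549.
T = exp(−0.2549) = 0.7750.

0.775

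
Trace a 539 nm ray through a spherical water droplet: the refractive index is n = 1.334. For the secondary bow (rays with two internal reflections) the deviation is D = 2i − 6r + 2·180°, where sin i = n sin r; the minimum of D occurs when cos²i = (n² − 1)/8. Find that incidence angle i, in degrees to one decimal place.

71.8°

cos²i = (1.334² − 1)/8 = (1.77956 − 1)/8 = 0.09744.
cos i = 0.31216, so i = 71.810°.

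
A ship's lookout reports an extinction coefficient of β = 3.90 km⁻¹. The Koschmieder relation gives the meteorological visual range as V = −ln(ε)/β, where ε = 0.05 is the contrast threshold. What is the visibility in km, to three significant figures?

V = −ln(0.05) / 3.90 = 2.996 / 3.90 = 0.7681 km.

0.768 km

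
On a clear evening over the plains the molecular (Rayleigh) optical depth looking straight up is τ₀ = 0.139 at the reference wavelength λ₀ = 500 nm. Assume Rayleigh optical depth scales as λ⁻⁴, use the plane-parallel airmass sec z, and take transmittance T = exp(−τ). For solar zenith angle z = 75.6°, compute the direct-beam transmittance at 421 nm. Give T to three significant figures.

0.329

sec 75.6° = 4.0211.
τ = 0.139 × (500/421)⁴ × 4.0211 = 0.139 × 1.9895 × 4.0211 = 1.1120.
T = exp(−1.1120) = 0.3289.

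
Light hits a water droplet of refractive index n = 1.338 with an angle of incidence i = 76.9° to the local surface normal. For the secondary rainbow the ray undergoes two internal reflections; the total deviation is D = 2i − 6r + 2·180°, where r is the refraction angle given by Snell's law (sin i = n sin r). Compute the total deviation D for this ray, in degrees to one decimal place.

sin r = sin 76.9° / 1.338 = 0.9740/1.338 = 0.7279; r = 46.71°.
D = 2·76.9° − 6·46.71° + 2·180° = 153.80° − 280.28° + 360° = 233.52°.

233.5°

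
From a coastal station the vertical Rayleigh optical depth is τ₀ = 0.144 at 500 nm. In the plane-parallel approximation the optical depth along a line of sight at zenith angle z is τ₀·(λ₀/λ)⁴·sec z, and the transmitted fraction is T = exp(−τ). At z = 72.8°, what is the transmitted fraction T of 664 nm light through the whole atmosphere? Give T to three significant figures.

0.855

sec 72.8° = 3.3817.
τ = 0.144 × (500/664)⁴ × 3.3817 = 0.144 × 0.3215 × 3.3817 = 0.1566.
T = exp(−0.1566) = 0.8551.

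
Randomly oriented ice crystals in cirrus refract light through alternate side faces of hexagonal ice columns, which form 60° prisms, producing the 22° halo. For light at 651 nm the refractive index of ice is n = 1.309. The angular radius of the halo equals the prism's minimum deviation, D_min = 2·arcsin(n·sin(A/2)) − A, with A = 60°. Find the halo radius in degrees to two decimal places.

n·sin(A/2) = 1.309 × sin 30° = 1.309 × 0.5000 = 0.6545.
D_min = 2·arcsin(0.6545) − 60° = 2 × 40.882° − 60° = 21.763°.

21.76°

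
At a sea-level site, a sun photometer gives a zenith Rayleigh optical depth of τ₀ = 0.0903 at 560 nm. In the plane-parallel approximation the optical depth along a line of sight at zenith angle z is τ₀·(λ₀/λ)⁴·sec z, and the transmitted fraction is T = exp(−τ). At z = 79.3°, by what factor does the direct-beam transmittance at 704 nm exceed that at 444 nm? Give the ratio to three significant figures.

Airmass: sec 79.3° = 5.3860.
τ(704 nm) = 0.0903 × (560/704)⁴ × 5.3860 = 0.0903 × 0.4004 × 5.3860 = 0.1947.
τ(444 nm) = 0.0903 × (560/444)⁴ × 5.3860 = 0.0903 × 2.5306 × 5.3860 = 1.2308.
T(704)/T(444) = exp(τ_B − τ_A) = exp(1.0360) = 2.8180.

2.82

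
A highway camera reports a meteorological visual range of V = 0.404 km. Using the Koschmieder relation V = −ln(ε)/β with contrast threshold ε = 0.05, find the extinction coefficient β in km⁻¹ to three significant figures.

β = −ln(0.05) / V = 2.996 / 0.404 = 7.4152 km⁻¹.

7.42 km⁻¹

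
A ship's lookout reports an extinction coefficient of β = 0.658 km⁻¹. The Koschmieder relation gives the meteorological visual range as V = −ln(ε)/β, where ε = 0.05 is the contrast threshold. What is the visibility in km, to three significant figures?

V = −ln(0.05) / 0.658 = 2.996 / 0.658 = 4.5528 km.

4.55 km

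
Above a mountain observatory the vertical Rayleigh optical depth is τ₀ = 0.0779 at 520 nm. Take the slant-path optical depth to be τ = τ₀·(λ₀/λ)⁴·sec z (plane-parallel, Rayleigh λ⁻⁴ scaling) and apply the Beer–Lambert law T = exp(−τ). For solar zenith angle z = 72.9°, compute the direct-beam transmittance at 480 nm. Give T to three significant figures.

sec 72.9° = 3.4009.
τ = 0.0779 × (520/480)⁴ × 3.4009 = 0.0779 × 1.3774 × 3.4009 = 0.3649.
T = exp(−0.3649) = 0.6943.

0.694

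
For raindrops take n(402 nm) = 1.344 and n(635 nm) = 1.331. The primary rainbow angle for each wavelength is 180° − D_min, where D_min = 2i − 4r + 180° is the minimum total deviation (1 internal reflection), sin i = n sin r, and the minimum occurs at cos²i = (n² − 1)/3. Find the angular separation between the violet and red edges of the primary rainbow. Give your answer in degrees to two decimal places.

At 402 nm (n = 1.344): cos²i = 0.26878 → i = 58.772°, r = 39.512°, D_min = 139.495°, rainbow angle = 40.505°.
At 635 nm (n = 1.331): cos²i = 0.25719 → i = 59.527°, r = 40.356°, D_min = 137.630°, rainbow angle = 42.370°.
Angular width = |40.505° − 42.370°| = 1.865°.

1.86°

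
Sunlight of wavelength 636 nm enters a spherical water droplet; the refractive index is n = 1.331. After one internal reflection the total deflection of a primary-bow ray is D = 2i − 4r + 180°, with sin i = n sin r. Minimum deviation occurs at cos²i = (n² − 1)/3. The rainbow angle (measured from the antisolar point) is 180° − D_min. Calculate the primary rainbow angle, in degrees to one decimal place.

42.4°

cos²i = (1.77156 − 1)/3 = 0.25719; i = arccos(0.50714) = 59.527°.
sin r = sin 59.527°/1.331 = 0.64753; r = 40.356°.
D_min = 2·59.527° − 4·40.356° + 180° = 137.630°.
Rainbow angle = 180° − D_min = 42.370°.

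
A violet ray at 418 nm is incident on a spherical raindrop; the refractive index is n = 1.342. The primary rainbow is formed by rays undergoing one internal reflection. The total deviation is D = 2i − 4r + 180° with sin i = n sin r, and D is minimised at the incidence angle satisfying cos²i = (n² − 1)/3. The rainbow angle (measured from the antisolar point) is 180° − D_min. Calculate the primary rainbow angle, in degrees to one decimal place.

cos²i = (1.80096 − 1)/3 = 0.26699; i = arccos(0.51671) = 58.888°.
sin r = sin 58.888°/1.342 = 0.63797; r = 39.641°.
D_min = 2·58.888° − 4·39.641° + 180° = 139.213°.
Rainbow angle = 180° − D_min = 40.787°.

40.8°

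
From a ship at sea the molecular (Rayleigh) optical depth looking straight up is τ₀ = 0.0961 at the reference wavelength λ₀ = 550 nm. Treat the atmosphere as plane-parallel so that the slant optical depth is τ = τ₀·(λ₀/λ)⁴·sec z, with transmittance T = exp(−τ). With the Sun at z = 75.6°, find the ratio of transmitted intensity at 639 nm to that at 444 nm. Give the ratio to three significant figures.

Airmass: sec 75.6° = 4.0211.
τ(639 nm) = 0.0961 × (550/639)⁴ × 4.0211 = 0.0961 × 0.5488 × 4.0211 = 0.2121.
τ(444 nm) = 0.0961 × (550/444)⁴ × 4.0211 = 0.0961 × 2.3546 × 4.0211 = 0.9099.
T(639)/T(444) = exp(τ_B − τ_A) = exp(0.6978) = 2.0093.

2.01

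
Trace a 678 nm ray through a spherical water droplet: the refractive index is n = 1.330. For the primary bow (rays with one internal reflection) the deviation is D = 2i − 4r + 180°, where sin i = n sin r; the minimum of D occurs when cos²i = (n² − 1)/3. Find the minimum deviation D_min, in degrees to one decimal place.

cos²i = (1.76890 − 1)/3 = 0.25630; i = arccos(0.50626) = 59.585°.
sin r = sin 59.585°/1.330 = 0.64841; r = 40.422°.
D_min = 2·59.585° − 4·40.422° + 180° = 137.484°.

137.5°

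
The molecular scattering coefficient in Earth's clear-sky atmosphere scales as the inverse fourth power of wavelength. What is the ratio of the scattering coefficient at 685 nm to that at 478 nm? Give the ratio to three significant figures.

Rayleigh scattering ∝ λ⁻⁴, so the ratio of coefficients is the inverse fourth power of the wavelength ratio.
σ(685)/σ(478) = (478/685)⁴ = (0.6978)⁴ = 0.2371.

0.237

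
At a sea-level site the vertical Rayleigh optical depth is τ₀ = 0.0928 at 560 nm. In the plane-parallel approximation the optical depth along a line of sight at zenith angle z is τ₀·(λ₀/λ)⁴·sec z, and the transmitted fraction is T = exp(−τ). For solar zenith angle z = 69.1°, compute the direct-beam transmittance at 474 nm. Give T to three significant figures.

sec 69.1° = 2.8032.
τ = 0.0928 × (560/474)⁴ × 2.8032 = 0.0928 × 1.9482 × 2.8032 = 0.5068.
T = exp(−0.5068) = 0.6024.

0.602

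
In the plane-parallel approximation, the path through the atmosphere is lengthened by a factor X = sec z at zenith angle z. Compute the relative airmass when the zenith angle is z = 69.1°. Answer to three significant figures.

2.80

X = sec z = 1/cos 69.1° = 1/0.3567 = 2.8032.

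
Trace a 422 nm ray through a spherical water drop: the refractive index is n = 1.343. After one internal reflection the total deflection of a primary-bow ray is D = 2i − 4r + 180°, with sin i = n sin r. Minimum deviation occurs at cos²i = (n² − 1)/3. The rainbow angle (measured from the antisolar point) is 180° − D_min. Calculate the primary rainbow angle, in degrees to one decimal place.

cos²i = (1.80365 − 1)/3 = 0.26788; i = arccos(0.51757) = 58.830°.
sin r = sin 58.830°/1.343 = 0.63711; r = 39.577°.
D_min = 2·58.830° − 4·39.577° + 180° = 139.354°.
Rainbow angle = 180° − D_min = 40.646°.

40.6°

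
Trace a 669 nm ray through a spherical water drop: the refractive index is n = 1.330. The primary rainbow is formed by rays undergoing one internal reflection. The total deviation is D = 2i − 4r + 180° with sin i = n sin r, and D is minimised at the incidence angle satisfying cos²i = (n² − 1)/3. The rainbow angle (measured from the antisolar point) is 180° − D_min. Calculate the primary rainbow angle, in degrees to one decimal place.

42.5°

cos²i = (1.76890 − 1)/3 = 0.25630; i = arccos(0.50626) = 59.585°.
sin r = sin 59.585°/1.330 = 0.64841; r = 40.422°.
D_min = 2·59.585° − 4·40.422° + 180° = 137.484°.
Rainbow angle = 180° − D_min = 42.516°.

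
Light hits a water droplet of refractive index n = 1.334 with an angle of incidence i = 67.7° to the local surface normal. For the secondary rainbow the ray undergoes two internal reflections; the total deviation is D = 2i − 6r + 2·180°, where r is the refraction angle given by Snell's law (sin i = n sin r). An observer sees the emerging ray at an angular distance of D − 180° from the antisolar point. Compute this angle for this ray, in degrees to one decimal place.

51.9°

sin r = sin 67.7° / 1.334 = 0.9252/1.334 = 0.6936; r = 43.91°.
D = 2·67.7° − 6·43.91° + 2·180° = 135.40° − 263.48° + 360° = 231.92°.
Angle from antisolar point = D − 180° = 51.92°.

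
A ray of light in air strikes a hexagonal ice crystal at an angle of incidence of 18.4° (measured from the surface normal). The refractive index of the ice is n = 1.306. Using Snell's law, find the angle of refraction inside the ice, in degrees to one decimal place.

Snell: sin θ_r = sin θ_i / n = sin 18.4° / 1.306 = 0.3156 / 1.306 = 0.2417.
θ_r = arcsin(0.2417) = 13.99°.

14.0°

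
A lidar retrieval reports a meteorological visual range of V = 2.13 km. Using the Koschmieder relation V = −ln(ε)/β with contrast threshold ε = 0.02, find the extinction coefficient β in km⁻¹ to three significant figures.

β = −ln(0.02) / V = 3.912 / 2.13 = 1.8366 km⁻¹.

1.84 km⁻¹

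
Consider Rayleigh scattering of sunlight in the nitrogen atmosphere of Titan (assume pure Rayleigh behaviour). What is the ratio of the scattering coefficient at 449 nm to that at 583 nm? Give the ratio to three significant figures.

Rayleigh scattering ∝ λ⁻⁴, so the ratio of coefficients is the inverse fourth power of the wavelength ratio.
σ(449)/σ(583) = (583/449)⁴ = (1.2984)⁴ = 2.842.

2.84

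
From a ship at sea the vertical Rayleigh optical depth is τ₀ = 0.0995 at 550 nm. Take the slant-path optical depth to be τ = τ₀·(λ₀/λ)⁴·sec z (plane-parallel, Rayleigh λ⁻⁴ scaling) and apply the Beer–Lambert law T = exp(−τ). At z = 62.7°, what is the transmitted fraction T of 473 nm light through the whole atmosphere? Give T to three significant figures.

sec 62.7° = 2.1803.
τ = 0.0995 × (550/473)⁴ × 2.1803 = 0.0995 × 1.8281 × 2.1803 = 0.3966.
T = exp(−0.3966) = 0.6726.

0.673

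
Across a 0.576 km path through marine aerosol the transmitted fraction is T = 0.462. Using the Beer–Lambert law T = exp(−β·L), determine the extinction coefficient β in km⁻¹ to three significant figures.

1.34 km⁻¹

Beer–Lambert: T = exp(−βL) ⇒ β = −ln(T)/L = −ln(0.462)/0.576 = 0.7722/0.576 = 1.341 km⁻¹.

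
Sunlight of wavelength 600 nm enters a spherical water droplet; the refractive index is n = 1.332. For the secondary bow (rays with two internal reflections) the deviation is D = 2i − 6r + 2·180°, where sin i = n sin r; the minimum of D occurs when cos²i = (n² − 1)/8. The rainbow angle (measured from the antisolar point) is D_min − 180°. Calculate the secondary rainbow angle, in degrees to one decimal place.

50.6°

cos²i = (1.77422 − 1)/8 = 0.09678; i = arccos(0.31109) = 71.875°.
sin r = sin 71.875°/1.332 = 0.71350; r = 45.520°.
D_min = 2·71.875° − 6·45.520° + 360° = 230.628°.
Rainbow angle = D_min − 180° = 50.628°.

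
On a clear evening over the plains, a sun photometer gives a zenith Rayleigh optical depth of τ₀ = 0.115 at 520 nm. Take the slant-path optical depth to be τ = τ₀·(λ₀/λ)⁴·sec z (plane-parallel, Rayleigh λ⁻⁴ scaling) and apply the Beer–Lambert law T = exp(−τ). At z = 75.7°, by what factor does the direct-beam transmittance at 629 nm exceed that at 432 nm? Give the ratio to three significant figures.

2.14

Airmass: sec 75.7° = 4.0486.
τ(629 nm) = 0.115 × (520/629)⁴ × 4.0486 = 0.115 × 0.4671 × 4.0486 = 0.2175.
τ(432 nm) = 0.115 × (520/432)⁴ × 4.0486 = 0.115 × 2.0993 × 4.0486 = 0.9774.
T(629)/T(432) = exp(τ_B − τ_A) = exp(0.7599) = 2.1382.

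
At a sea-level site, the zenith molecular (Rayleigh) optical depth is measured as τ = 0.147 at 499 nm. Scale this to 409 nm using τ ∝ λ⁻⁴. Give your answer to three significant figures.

0.326

τ(409 nm) = τ(499 nm) × (499/409)⁴ = 0.147 × (1.2200)⁴ = 0.147 × 2.2157 = 0.3257.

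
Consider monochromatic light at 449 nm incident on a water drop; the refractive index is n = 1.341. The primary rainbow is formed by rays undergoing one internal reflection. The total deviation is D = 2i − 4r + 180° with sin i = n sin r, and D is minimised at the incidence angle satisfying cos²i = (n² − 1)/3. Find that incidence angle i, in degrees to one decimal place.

58.9°

cos²i = (1.341² − 1)/3 = (1.79828 − 1)/3 = 0.26609.
cos i = 0.51584, so i = 58.946°.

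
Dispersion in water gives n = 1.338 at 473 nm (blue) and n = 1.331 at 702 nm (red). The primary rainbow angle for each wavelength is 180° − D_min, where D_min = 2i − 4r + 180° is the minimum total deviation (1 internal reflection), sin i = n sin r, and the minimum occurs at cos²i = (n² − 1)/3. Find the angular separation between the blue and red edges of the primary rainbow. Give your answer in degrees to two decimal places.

1.01°

At 473 nm (n = 1.338): cos²i = 0.26341 → i = 59.120°, r = 39.899°, D_min = 138.643°, rainbow angle = 41.357°.
At 702 nm (n = 1.331): cos²i = 0.25719 → i = 59.527°, r = 40.356°, D_min = 137.630°, rainbow angle = 42.370°.
Angular width = |41.357° − 42.370°| = 1.013°.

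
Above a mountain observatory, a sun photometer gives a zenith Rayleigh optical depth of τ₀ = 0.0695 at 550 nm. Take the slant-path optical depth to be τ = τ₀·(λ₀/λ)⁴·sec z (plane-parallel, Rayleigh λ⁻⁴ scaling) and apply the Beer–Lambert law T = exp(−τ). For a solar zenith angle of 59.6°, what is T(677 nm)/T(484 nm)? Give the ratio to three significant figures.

1.18

Airmass: sec 59.6° = 1.9762.
τ(677 nm) = 0.0695 × (550/677)⁴ × 1.9762 = 0.0695 × 0.4356 × 1.9762 = 0.0598.
τ(484 nm) = 0.0695 × (550/484)⁴ × 1.9762 = 0.0695 × 1.6675 × 1.9762 = 0.2290.
T(677)/T(484) = exp(τ_B − τ_A) = exp(0.1692) = 1.1843.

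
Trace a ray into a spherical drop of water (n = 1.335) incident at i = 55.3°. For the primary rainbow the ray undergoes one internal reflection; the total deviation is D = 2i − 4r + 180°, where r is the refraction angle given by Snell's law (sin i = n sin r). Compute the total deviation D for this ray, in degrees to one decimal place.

sin r = sin 55.3° / 1.335 = 0.8221/1.335 = 0.6158; r = 38.01°.
D = 2·55.3° − 4·38.01° + 180° = 110.60° − 152.05° + 180° = 138.55°.

138.5°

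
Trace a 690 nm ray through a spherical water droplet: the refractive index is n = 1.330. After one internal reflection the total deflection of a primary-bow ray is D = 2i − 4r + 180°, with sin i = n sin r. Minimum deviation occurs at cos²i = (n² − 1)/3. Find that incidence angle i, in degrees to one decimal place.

cos²i = (1.330² − 1)/3 = (1.76890 − 1)/3 = 0.25630.
cos i = 0.50626, so i = 59.585°.

59.6°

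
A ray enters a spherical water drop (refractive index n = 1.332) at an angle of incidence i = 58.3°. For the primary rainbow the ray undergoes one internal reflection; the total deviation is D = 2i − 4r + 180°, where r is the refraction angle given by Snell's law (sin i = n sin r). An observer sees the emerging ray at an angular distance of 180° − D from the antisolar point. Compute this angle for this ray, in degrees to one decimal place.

sin r = sin 58.3° / 1.332 = 0.8508/1.332 = 0.6387; r = 39.70°.
D = 2·58.3° − 4·39.70° + 180° = 116.60° − 158.79° + 180° = 137.81°.
Angle from antisolar point = 180° − D = 42.19°.

42.2°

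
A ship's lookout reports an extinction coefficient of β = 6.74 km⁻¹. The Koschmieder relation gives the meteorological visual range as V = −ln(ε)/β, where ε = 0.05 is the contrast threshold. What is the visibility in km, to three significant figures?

V = −ln(0.05) / 6.74 = 2.996 / 6.74 = 0.4445 km.

0.444 km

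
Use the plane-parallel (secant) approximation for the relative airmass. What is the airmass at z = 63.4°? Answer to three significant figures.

X = sec z = 1/cos 63.4° = 1/0.4478 = 2.2333.

2.23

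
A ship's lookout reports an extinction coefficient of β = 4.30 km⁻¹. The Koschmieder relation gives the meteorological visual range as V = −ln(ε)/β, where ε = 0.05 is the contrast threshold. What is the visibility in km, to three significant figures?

V = −ln(0.05) / 4.30 = 2.996 / 4.30 = 0.6967 km.

0.697 km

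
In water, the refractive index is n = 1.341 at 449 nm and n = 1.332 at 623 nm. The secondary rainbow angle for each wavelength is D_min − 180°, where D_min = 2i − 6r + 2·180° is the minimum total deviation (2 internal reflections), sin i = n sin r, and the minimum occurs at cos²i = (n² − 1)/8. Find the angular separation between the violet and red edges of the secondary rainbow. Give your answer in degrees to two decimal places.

At 449 nm (n = 1.341): cos²i = 0.09979 → i = 71.586°, r = 45.034°, D_min = 232.966°, rainbow angle = 52.966°.
At 623 nm (n = 1.332): cos²i = 0.09678 → i = 71.875°, r = 45.520°, D_min = 230.628°, rainbow angle = 50.628°.
Angular width = |52.966° − 50.628°| = 2.337°.

2.34°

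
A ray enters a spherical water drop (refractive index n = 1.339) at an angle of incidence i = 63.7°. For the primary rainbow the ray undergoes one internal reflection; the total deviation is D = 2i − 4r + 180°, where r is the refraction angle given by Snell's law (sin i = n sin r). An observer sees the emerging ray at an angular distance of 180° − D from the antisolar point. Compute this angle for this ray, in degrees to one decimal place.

sin r = sin 63.7° / 1.339 = 0.8965/1.339 = 0.6695; r = 42.03°.
D = 2·63.7° − 4·42.03° + 180° = 127.40° − 168.12° + 180° = 139.28°.
Angle from antisolar point = 180° − D = 40.72°.

40.7°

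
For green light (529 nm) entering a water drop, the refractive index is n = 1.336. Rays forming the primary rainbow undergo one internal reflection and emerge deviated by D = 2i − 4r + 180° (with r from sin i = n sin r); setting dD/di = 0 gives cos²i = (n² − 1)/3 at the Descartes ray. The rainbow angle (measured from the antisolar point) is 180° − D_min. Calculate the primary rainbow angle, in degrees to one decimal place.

41.6°

cos²i = (1.78490 − 1)/3 = 0.26163; i = arccos(0.51150) = 59.236°.
sin r = sin 59.236°/1.336 = 0.64318; r = 40.029°.
D_min = 2·59.236° − 4·40.029° + 180° = 138.356°.
Rainbow angle = 180° − D_min = 41.644°.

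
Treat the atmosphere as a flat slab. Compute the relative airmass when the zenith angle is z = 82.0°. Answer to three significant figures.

X = sec z = 1/cos 82.0° = 1/0.1392 = 7.1853.

7.19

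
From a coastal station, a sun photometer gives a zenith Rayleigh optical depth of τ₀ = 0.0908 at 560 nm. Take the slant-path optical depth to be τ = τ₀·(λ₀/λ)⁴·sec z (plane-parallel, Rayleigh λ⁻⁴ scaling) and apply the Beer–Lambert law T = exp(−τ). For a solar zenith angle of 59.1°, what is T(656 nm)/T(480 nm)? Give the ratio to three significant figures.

Airmass: sec 59.1° = 1.9473.
τ(656 nm) = 0.0908 × (560/656)⁴ × 1.9473 = 0.0908 × 0.5311 × 1.9473 = 0.0939.
τ(480 nm) = 0.0908 × (560/480)⁴ × 1.9473 = 0.0908 × 1.8526 × 1.9473 = 0.3276.
T(656)/T(480) = exp(τ_B − τ_A) = exp(0.2337) = 1.2632.

1.26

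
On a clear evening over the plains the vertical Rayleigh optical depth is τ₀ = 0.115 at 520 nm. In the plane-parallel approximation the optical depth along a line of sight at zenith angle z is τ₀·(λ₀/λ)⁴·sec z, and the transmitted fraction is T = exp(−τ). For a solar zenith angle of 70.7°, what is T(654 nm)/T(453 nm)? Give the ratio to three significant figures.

1.59

Airmass: sec 70.7° = 3.0256.
τ(654 nm) = 0.115 × (520/654)⁴ × 3.0256 = 0.115 × 0.3997 × 3.0256 = 0.1391.
τ(453 nm) = 0.115 × (520/453)⁴ × 3.0256 = 0.115 × 1.7363 × 3.0256 = 0.6041.
T(654)/T(453) = exp(τ_B − τ_A) = exp(0.4651) = 1.5921.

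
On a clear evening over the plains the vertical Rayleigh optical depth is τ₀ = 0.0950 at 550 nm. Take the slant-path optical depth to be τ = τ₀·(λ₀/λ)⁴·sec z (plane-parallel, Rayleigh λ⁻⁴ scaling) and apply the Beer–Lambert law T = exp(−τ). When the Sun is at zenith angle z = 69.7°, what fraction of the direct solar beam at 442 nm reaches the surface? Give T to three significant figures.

sec 69.7° = 2.8824.
τ = 0.0950 × (550/442)⁴ × 2.8824 = 0.0950 × 2.3975 × 2.8824 = 0.6565.
T = exp(−0.6565) = 0.5187.

0.519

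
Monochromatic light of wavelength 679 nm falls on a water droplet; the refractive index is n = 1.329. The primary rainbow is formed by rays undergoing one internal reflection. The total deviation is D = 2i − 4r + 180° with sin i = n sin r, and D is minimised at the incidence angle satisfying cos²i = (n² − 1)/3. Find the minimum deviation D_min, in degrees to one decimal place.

137.3°

cos²i = (1.76624 − 1)/3 = 0.25541; i = arccos(0.50538) = 59.643°.
sin r = sin 59.643°/1.329 = 0.64928; r = 40.487°.
D_min = 2·59.643° − 4·40.487° + 180° = 137.337°.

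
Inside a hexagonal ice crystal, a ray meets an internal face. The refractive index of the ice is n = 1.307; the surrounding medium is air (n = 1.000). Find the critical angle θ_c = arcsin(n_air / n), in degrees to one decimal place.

sin θ_c = n_air / n = 1.000 / 1.307 = 0.7651.
θ_c = arcsin(0.7651) = 49.92°.

49.9°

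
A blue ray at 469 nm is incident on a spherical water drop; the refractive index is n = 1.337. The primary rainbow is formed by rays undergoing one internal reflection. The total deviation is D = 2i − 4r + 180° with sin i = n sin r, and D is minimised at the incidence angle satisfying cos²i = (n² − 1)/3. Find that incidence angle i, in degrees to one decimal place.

59.2°

cos²i = (1.337² − 1)/3 = (1.78757 − 1)/3 = 0.26252.
cos i = 0.51237, so i = 59.178°.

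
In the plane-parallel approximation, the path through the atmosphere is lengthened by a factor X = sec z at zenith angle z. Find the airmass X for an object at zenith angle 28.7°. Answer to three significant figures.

X = sec z = 1/cos 28.7° = 1/0.8771 = 1.1401.

1.14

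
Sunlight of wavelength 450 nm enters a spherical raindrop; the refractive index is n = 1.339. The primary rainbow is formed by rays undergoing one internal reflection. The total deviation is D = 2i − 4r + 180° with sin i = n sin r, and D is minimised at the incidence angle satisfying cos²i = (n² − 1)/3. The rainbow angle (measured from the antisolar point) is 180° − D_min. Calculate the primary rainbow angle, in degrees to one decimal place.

cos²i = (1.79292 − 1)/3 = 0.26431; i = arccos(0.51411) = 59.062°.
sin r = sin 59.062°/1.339 = 0.64057; r = 39.834°.
D_min = 2·59.062° − 4·39.834° + 180° = 138.786°.
Rainbow angle = 180° − D_min = 41.214°.

41.2°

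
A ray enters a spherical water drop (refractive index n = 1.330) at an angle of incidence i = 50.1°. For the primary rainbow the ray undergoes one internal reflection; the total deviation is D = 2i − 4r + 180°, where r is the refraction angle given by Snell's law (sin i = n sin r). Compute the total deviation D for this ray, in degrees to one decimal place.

139.3°

sin r = sin 50.1° / 1.330 = 0.7672/1.330 = 0.5768; r = 35.23°.
D = 2·50.1° − 4·35.23° + 180° = 100.20° − 140.91° + 180° = 139.29°.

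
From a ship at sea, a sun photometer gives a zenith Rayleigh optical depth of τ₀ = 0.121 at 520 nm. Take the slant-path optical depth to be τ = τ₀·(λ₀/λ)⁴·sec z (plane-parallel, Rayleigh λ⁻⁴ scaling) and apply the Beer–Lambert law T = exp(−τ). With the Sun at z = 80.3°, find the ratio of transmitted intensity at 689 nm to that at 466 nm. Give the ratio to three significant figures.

2.41

Airmass: sec 80.3° = 5.9351.
τ(689 nm) = 0.121 × (520/689)⁴ × 5.9351 = 0.121 × 0.3244 × 5.9351 = 0.2330.
τ(466 nm) = 0.121 × (520/466)⁴ × 5.9351 = 0.121 × 1.5505 × 5.9351 = 1.1135.
T(689)/T(466) = exp(τ_B − τ_A) = exp(0.8805) = 2.4121.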